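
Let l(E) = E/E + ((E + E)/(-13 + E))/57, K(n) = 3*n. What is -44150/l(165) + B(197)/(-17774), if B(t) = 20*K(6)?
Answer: -566569626020/13321613 ≈ -42530.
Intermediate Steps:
l(E) = 1 + 2*E/(57*(-13 + E)) (l(E) = 1 + ((2*E)/(-13 + E))*(1/57) = 1 + (2*E/(-13 + E))*(1/57) = 1 + 2*E/(57*(-13 + E)))
B(t) = 360 (B(t) = 20*(3*6) = 20*18 = 360)
-44150/l(165) + B(197)/(-17774) = -44150*57*(-13 + 165)/(-741 + 59*165) + 360/(-17774) = -44150*8664/(-741 + 9735) + 360*(-1/17774) = -44150/((1/57)*(1/152)*8994) - 180/8887 = -44150/1499/1444 - 180/8887 = -44150*1444/1499 - 180/8887 = -63752600/1499 - 180/8887 = -566569626020/13321613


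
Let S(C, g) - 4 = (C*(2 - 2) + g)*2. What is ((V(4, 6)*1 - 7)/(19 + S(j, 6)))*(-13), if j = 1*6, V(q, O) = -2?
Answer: 117/35 ≈ 3.3429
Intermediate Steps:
j = 6
S(C, g) = 4 + 2*g (S(C, g) = 4 + (C*(2 - 2) + g)*2 = 4 + (C*0 + g)*2 = 4 + (0 + g)*2 = 4 + g*2 = 4 + 2*g)
((V(4, 6)*1 - 7)/(19 + S(j, 6)))*(-13) = ((-2*1 - 7)/(19 + (4 + 2*6)))*(-13) = ((-2 - 7)/(19 + (4 + 12)))*(-13) = -9/(19 + 16)*(-13) = -9/35*(-13) = 117/35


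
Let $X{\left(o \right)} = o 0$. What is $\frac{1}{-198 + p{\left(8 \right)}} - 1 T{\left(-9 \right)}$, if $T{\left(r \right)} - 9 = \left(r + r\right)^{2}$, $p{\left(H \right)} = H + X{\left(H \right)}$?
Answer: $- \frac{63271}{190} \approx -333.01$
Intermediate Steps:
$X{\left(o \right)} = 0$
$p{\left(H \right)} = H$ ($p{\left(H \right)} = H + 0 = H$)
$T{\left(r \right)} = 9 + 4 r^{2}$ ($T{\left(r \right)} = 9 + \left(r + r\right)^{2} = 9 + \left(2 r\right)^{2} = 9 + 4 r^{2}$)
$\frac{1}{-198 + p{\left(8 \right)}} - 1 T{\left(-9 \right)} = \frac{1}{-198 + 8} - 1 \left(9 + 4 \left(-9\right)^{2}\right) = \frac{1}{-190} - 1 \left(9 + 4 \cdot 81\right) = - \frac{1}{190} - 1 \left(9 + 324\right) = - \frac{1}{190} - 1 \cdot 333 = - \frac{1}{190} - 333 = - \frac{63271}{190}$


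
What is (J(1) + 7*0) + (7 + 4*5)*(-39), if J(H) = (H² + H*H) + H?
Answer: -1050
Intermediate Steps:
J(H) = H + 2*H² (J(H) = (H² + H²) + H = 2*H² + H = H + 2*H²)
(J(1) + 7*0) + (7 + 4*5)*(-39) = (1*(1 + 2*1) + 7*0) + (7 + 4*5)*(-39) = (1*(1 + 2) + 0) + (7 + 20)*(-39) = (1*3 + 0) + 27*(-39) = (3 + 0) - 1053 = 3 - 1053 = -1050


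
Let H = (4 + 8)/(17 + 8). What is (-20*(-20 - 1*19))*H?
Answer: 1872/5 ≈ 374.40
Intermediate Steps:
H = 12/25 ≈ 0.48000
(-20*(-20 - 1*19))*H = -20*(-20 - 1*19)*(12/25) = -20*(-20 - 19)*(12/25) = -20*(-39)*(12/25) = 780*(12/25) = 1872/5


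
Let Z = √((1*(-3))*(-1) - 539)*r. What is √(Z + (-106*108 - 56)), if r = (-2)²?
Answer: 2*√(-2876 + 2*I*√134) ≈ 0.4317 + 107.26*I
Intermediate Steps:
r = 4
Z = 8*I*√134 (Z = √((1*(-3))*(-1) - 539)*4 = √(-3*(-1) - 539)*4 = √(3 - 539)*4 = √(-536)*4 = (2*I*√134)*4 = 8*I*√134 ≈ 92.607*I)
√(Z + (-106*108 - 56)) = √(8*I*√134 + (-106*108 - 56)) = √(8*I*√134 + (-11448 - 56)) = √(8*I*√134 - 11504) = √(-11504 + 8*I*√134)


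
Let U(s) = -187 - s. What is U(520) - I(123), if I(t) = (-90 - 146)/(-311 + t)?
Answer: -33288/47 ≈ -708.25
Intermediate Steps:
I(t) = -236/(-311 + t)
U(520) - I(123) = (-187 - 1*520) - (-236)/(-311 + 123) = (-187 - 520) - (-236)/(-188) = -707 - (-236)*(-1)/188 = -707 - 1*59/47 = -707 - 59/47 = -33288/47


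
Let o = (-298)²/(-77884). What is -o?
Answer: 22201/19471 ≈ 1.1402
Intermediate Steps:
o = -22201/19471 (o = 88804*(-1/77884) = -22201/19471 ≈ -1.1402)
-o = -1*(-22201/19471) = 22201/19471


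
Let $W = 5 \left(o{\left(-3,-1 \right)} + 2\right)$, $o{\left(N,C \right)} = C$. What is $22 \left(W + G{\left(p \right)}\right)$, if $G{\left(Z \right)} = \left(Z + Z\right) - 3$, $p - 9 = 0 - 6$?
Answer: $176$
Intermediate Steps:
$p = 3$ ($p = 9 + \left(0 - 6\right) = 9 - 6 = 3$)
$W = 5$ ($W = 5 \left(-1 + 2\right) = 5 \cdot 1 = 5$)
$G{\left(Z \right)} = -3 + 2 Z$ ($G{\left(Z \right)} = 2 Z - 3 = -3 + 2 Z$)
$22 \left(W + G{\left(p \right)}\right) = 22 \left(5 + \left(-3 + 2 \cdot 3\right)\right) = 22 \left(5 + \left(-3 + 6\right)\right) = 22 \left(5 + 3\right) = 22 \cdot 8 = 176$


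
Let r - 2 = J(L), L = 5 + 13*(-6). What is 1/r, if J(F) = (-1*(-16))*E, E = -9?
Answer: -1/142 ≈ -0.0070423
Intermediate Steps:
L = -73 (L = 5 - 78 = -73)
J(F) = -144 (J(F) = -1*(-16)*(-9) = 16*(-9) = -144)
r = -142 (r = 2 - 144 = -142)
1/r = 1/(-142) = -1/142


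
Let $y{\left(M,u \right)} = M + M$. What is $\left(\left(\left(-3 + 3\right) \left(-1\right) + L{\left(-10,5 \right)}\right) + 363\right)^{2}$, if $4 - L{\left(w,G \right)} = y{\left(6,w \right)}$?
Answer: $126025$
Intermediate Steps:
$y{\left(M,u \right)} = 2 M$
$L{\left(w,G \right)} = -8$ ($L{\left(w,G \right)} = 4 - 2 \cdot 6 = 4 - 12 = -8$)
$\left(\left(\left(-3 + 3\right) \left(-1\right) + L{\left(-10,5 \right)}\right) + 363\right)^{2} = \left(\left(\left(-3 + 3\right) \left(-1\right) - 8\right) + 363\right)^{2} = \left(\left(0 \left(-1\right) - 8\right) + 363\right)^{2} = \left(\left(0 - 8\right) + 363\right)^{2} = \left(-8 + 363\right)^{2} = 355^{2} = 126025$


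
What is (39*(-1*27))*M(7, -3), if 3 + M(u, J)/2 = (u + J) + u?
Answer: -16848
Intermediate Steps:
M(u, J) = -6 + 2*J + 4*u (M(u, J) = -6 + 2*((u + J) + u) = -6 + 2*((J + u) + u) = -6 + 2*(J + 2*u) = -6 + (2*J + 4*u) = -6 + 2*J + 4*u)
(39*(-1*27))*M(7, -3) = (39*(-1*27))*(-6 + 2*(-3) + 4*7) = (39*(-27))*(-6 - 6 + 28) = -1053*16 = -16848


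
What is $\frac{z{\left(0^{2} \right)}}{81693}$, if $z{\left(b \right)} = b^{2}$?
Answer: $0$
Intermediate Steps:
$\frac{z{\left(0^{2} \right)}}{81693} = \frac{\left(0^{2}\right)^{2}}{81693} = 0^{2} \cdot \frac{1}{81693} = 0 \cdot \frac{1}{81693} = 0$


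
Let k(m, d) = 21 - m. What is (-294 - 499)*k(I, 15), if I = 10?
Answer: -8723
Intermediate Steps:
(-294 - 499)*k(I, 15) = (-294 - 499)*(21 - 1*10) = -793*(21 - 10) = -793*11 = -8723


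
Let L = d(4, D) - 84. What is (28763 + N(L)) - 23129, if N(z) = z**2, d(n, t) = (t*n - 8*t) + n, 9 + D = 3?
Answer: 8770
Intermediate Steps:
D = -6 (D = -9 + 3 = -6)
d(n, t) = n - 8*t + n*t (d(n, t) = (n*t - 8*t) + n = (-8*t + n*t) + n = n - 8*t + n*t)
L = -56 (L = (4 - 8*(-6) + 4*(-6)) - 84 = (4 + 48 - 24) - 84 = 28 - 84 = -56)
(28763 + N(L)) - 23129 = (28763 + (-56)**2) - 23129 = (28763 + 3136) - 23129 = 31899 - 23129 = 8770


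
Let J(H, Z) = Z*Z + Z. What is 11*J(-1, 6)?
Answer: 462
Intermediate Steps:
J(H, Z) = Z + Z² (J(H, Z) = Z² + Z = Z + Z²)
11*J(-1, 6) = 11*(6*(1 + 6)) = 11*(6*7) = 11*42 = 462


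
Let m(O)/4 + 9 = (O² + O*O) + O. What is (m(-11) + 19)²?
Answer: 822649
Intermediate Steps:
m(O) = -36 + 4*O + 8*O² (m(O) = -36 + 4*((O² + O*O) + O) = -36 + 4*((O² + O²) + O) = -36 + 4*(2*O² + O) = -36 + 4*(O + 2*O²) = -36 + (4*O + 8*O²) = -36 + 4*O + 8*O²)
(m(-11) + 19)² = ((-36 + 4*(-11) + 8*(-11)²) + 19)² = ((-36 - 44 + 8*121) + 19)² = ((-36 - 44 + 968) + 19)² = (888 + 19)² = 907² = 822649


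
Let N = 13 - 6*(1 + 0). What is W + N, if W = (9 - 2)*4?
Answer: 35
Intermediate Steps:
N = 7 (N = 13 - 6*1 = 13 - 6 = 7)
W = 28 (W = 7*4 = 28)
W + N = 28 + 7 = 35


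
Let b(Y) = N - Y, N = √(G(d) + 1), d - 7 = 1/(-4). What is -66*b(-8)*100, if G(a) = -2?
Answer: -52800 - 6600*I ≈ -52800.0 - 6600.0*I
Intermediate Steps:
d = 27/4 (d = 7 + 1/(-4) = 7 - ¼ = 27/4 ≈ 6.7500)
N = I (N = √(-2 + 1) = √(-1) = I ≈ 1.0*I)
b(Y) = I - Y
-66*b(-8)*100 = -66*(I - 1*(-8))*100 = -66*(I + 8)*100 = -66*(8 + I)*100 = (-528 - 66*I)*100 = -52800 - 6600*I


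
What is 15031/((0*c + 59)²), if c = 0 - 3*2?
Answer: 15031/3481 ≈ 4.3180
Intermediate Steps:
c = -6 (c = 0 - 6 = -6)
15031/((0*c + 59)²) = 15031/((0*(-6) + 59)²) = 15031/((0 + 59)²) = 15031/(59²) = 15031/3481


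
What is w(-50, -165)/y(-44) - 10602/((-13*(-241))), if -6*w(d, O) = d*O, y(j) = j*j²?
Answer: -81710263/24261952 ≈ -3.3678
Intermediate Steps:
y(j) = j³
w(d, O) = -O*d/6 (w(d, O) = -d*O/6 = -O*d/6)
w(-50, -165)/y(-44) - 10602/((-13*(-241))) = (-⅙*(-165)*(-50))/((-44)³) - 10602/((-13*(-241))) = -1375/(-85184) - 10602/3133 = -1375*(-1/85184) - 10602*1/3133 = 125/7744 - 10602/3133 = -81710263/24261952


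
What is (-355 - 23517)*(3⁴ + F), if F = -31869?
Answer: 758843136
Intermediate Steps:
(-355 - 23517)*(3⁴ + F) = (-355 - 23517)*(3⁴ - 31869) = -23872*(81 - 31869) = -23872*(-31788) = 758843136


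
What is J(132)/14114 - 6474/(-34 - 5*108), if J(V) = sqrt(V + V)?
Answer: 3237/287 + sqrt(66)/7057 ≈ 11.280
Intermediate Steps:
J(V) = sqrt(2)*sqrt(V) (J(V) = sqrt(2*V) = sqrt(2)*sqrt(V))
J(132)/14114 - 6474/(-34 - 5*108) = (sqrt(2)*sqrt(132))/14114 - 6474/(-34 - 5*108) = (sqrt(2)*(2*sqrt(33)))*(1/14114) - 6474/(-34 - 540) = (2*sqrt(66))*(1/14114) - 6474/(-574) = sqrt(66)/7057 - 6474*(-1/574) = sqrt(66)/7057 + 3237/287 = 3237/287 + sqrt(66)/7057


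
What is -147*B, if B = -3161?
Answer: 464667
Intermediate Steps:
-147*B = -147*(-3161) = -1*(-464667) = 464667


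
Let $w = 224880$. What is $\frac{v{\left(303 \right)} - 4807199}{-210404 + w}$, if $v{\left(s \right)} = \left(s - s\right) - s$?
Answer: $- \frac{343393}{1034} \approx -332.1$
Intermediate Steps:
$v{\left(s \right)} = - s$ ($v{\left(s \right)} = 0 - s = - s$)
$\frac{v{\left(303 \right)} - 4807199}{-210404 + w} = \frac{\left(-1\right) 303 - 4807199}{-210404 + 224880} = \frac{-303 - 4807199}{14476} = \left(-4807502\right) \frac{1}{14476} = - \frac{343393}{1034}$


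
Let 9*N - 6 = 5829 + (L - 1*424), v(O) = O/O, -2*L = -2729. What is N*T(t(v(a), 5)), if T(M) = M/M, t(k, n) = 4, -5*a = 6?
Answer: 4517/6 ≈ 752.83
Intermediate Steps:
L = 2729/2 (L = -1/2*(-2729) = 2729/2 ≈ 1364.5)
a = -6/5 (a = -1/5*6 = -6/5 ≈ -1.2000)
v(O) = 1
T(M) = 1
N = 4517/6 (N = 2/3 + (5829 + (2729/2 - 1*424))/9 = 2/3 + (5829 + (2729/2 - 424))/9 = 2/3 + (5829 + 1881/2)/9 = 2/3 + (1/9)*(13539/2) = 2/3 + 4513/6 = 4517/6 ≈ 752.83)
N*T(t(v(a), 5)) = (4517/6)*1 = 4517/6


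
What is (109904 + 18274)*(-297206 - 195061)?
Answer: -63097799526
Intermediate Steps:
(109904 + 18274)*(-297206 - 195061) = 128178*(-492267) = -63097799526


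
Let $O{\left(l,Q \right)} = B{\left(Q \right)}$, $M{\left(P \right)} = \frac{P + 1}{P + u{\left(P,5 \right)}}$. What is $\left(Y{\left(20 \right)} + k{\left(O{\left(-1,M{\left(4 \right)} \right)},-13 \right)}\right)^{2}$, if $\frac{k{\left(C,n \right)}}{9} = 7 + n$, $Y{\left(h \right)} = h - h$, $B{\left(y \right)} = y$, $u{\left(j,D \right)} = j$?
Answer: $2916$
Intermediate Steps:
$M{\left(P \right)} = \frac{1 + P}{2 P}$ ($M{\left(P \right)} = \frac{P + 1}{P + P} = \frac{1 + P}{2 P}$)
$Y{\left(h \right)} = 0$
$O{\left(l,Q \right)} = Q$
$k{\left(C,n \right)} = 63 + 9 n$ ($k{\left(C,n \right)} = 9 \left(7 + n\right) = 63 + 9 n$)
$\left(Y{\left(20 \right)} + k{\left(O{\left(-1,M{\left(4 \right)} \right)},-13 \right)}\right)^{2} = \left(0 + \left(63 + 9 \left(-13\right)\right)\right)^{2} = \left(0 + \left(63 - 117\right)\right)^{2} = \left(0 - 54\right)^{2} = \left(-54\right)^{2} = 2916$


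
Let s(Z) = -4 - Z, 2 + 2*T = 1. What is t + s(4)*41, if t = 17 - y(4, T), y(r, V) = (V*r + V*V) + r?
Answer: -1253/4 ≈ -313.25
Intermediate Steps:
T = -½ (T = -1 + (½)*1 = -1 + ½ = -½ ≈ -0.50000)
y(r, V) = r + V² + V*r (y(r, V) = (V*r + V²) + r = (V² + V*r) + r = r + V² + V*r)
t = 59/4 (t = 17 - (4 + (-½)² - ½*4) = 17 - (4 + ¼ - 2) = 17 - 1*9/4 = 17 - 9/4 = 59/4 ≈ 14.750)
t + s(4)*41 = 59/4 + (-4 - 1*4)*41 = 59/4 + (-4 - 4)*41 = 59/4 - 8*41 = 59/4 - 328 = -1253/4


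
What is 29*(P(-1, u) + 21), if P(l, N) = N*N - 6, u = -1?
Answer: 464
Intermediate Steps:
P(l, N) = -6 + N**2 (P(l, N) = N**2 - 6 = -6 + N**2)
29*(P(-1, u) + 21) = 29*((-6 + (-1)**2) + 21) = 29*((-6 + 1) + 21) = 29*(-5 + 21) = 29*16 = 464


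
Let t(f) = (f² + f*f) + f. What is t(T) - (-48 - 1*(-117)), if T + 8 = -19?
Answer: 1362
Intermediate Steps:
T = -27 (T = -8 - 19 = -27)
t(f) = f + 2*f² (t(f) = (f² + f²) + f = 2*f² + f = f + 2*f²)
t(T) - (-48 - 1*(-117)) = -27*(1 + 2*(-27)) - (-48 - 1*(-117)) = -27*(1 - 54) - (-48 + 117) = -27*(-53) - 1*69 = 1431 - 69 = 1362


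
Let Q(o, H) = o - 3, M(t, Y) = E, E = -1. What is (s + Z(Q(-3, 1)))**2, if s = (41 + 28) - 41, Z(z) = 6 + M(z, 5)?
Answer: 1089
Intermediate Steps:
M(t, Y) = -1
Q(o, H) = -3 + o
Z(z) = 5 (Z(z) = 6 - 1 = 5)
s = 28 (s = 69 - 41 = 28)
(s + Z(Q(-3, 1)))**2 = (28 + 5)**2 = 33**2 = 1089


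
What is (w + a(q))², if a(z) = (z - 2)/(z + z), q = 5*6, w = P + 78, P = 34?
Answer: 2845969/225 ≈ 12649.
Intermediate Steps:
w = 112 (w = 34 + 78 = 112)
q = 30
a(z) = (-2 + z)/(2*z) (a(z) = (-2 + z)/((2*z)) = (-2 + z)*(1/(2*z)) = (-2 + z)/(2*z))
(w + a(q))² = (112 + (½)*(-2 + 30)/30)² = (112 + (½)*(1/30)*28)² = (112 + 7/15)² = (1687/15)² = 2845969/225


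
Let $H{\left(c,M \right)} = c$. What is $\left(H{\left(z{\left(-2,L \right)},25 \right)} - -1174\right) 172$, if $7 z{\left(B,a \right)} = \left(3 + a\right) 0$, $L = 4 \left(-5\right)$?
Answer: $201928$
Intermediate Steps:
$L = -20$
$z{\left(B,a \right)} = 0$ ($z{\left(B,a \right)} = \frac{\left(3 + a\right) 0}{7} = \frac{1}{7} \cdot 0 = 0$)
$\left(H{\left(z{\left(-2,L \right)},25 \right)} - -1174\right) 172 = \left(0 - -1174\right) 172 = \left(0 + 1174\right) 172 = 1174 \cdot 172 = 201928$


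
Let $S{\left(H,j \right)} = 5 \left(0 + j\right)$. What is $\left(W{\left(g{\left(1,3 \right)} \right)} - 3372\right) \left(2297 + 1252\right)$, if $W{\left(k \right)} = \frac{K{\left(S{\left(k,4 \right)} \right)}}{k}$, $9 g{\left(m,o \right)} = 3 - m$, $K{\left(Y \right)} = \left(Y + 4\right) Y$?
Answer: $-4301388$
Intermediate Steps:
$S{\left(H,j \right)} = 5 j$
$K{\left(Y \right)} = Y \left(4 + Y\right)$ ($K{\left(Y \right)} = \left(4 + Y\right) Y = Y \left(4 + Y\right)$)
$g{\left(m,o \right)} = \frac{1}{3} - \frac{m}{9}$ ($g{\left(m,o \right)} = \frac{3 - m}{9} = \frac{1}{3} - \frac{m}{9}$)
$W{\left(k \right)} = \frac{480}{k}$ ($W{\left(k \right)} = \frac{5 \cdot 4 \left(4 + 5 \cdot 4\right)}{k} = \frac{20 \left(4 + 20\right)}{k} = \frac{20 \cdot 24}{k} = \frac{480}{k}$)
$\left(W{\left(g{\left(1,3 \right)} \right)} - 3372\right) \left(2297 + 1252\right) = \left(\frac{480}{\frac{1}{3} - \frac{1}{9}} - 3372\right) \left(2297 + 1252\right) = \left(\frac{480}{\frac{1}{3} - \frac{1}{9}} - 3372\right) 3549 = \left(\frac{480}{\frac{2}{9}} - 3372\right) 3549 = \left(480 \cdot \frac{9}{2} - 3372\right) 3549 = \left(2160 - 3372\right) 3549 = \left(-1212\right) 3549 = -4301388$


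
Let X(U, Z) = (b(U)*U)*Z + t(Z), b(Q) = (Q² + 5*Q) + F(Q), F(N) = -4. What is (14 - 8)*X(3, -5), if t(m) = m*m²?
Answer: -2550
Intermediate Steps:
t(m) = m³
b(Q) = -4 + Q² + 5*Q (b(Q) = (Q² + 5*Q) - 4 = -4 + Q² + 5*Q)
X(U, Z) = Z³ + U*Z*(-4 + U² + 5*U) (X(U, Z) = ((-4 + U² + 5*U)*U)*Z + Z³ = (U*(-4 + U² + 5*U))*Z + Z³ = U*Z*(-4 + U² + 5*U) + Z³ = Z³ + U*Z*(-4 + U² + 5*U))
(14 - 8)*X(3, -5) = (14 - 8)*(-5*((-5)² + 3*(-4 + 3² + 5*3))) = 6*(-5*(25 + 3*(-4 + 9 + 15))) = 6*(-5*(25 + 3*20)) = 6*(-5*(25 + 60)) = 6*(-5*85) = 6*(-425) = -2550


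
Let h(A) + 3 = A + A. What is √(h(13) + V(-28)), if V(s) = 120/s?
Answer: √917/7 ≈ 4.3260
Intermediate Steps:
h(A) = -3 + 2*A (h(A) = -3 + (A + A) = -3 + 2*A)
√(h(13) + V(-28)) = √((-3 + 2*13) + 120/(-28)) = √((-3 + 26) + 120*(-1/28)) = √(23 - 30/7) = √(131/7) = √917/7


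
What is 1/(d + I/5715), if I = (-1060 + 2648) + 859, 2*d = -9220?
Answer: -5715/26343703 ≈ -0.00021694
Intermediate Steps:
d = -4610 (d = (½)*(-9220) = -4610)
I = 2447 (I = 1588 + 859 = 2447)
1/(d + I/5715) = 1/(-4610 + 2447/5715) = 1/(-26343703/5715) = -5715/26343703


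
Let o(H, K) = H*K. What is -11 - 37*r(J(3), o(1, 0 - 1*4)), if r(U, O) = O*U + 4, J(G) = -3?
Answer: -603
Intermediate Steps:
r(U, O) = 4 + O*U
-11 - 37*r(J(3), o(1, 0 - 1*4)) = -11 - 37*(4 + (1*(0 - 1*4))*(-3)) = -11 - 37*(4 + (1*(0 - 4))*(-3)) = -11 - 37*(4 + (1*(-4))*(-3)) = -11 - 37*(4 - 4*(-3)) = -11 - 37*(4 + 12) = -11 - 37*16 = -11 - 592 = -603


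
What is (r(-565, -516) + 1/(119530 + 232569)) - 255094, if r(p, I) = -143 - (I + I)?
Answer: -89505326294/352099 ≈ -2.5421e+5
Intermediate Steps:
r(p, I) = -143 - 2*I
(r(-565, -516) + 1/(119530 + 232569)) - 255094 = ((-143 - 2*(-516)) + 1/(119530 + 232569)) - 255094 = ((-143 + 1032) + 1/352099) - 255094 = (889 + 1/352099) - 255094 = 313016012/352099 - 255094 = -89505326294/352099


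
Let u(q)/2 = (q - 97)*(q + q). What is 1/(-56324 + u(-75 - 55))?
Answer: 1/61716 ≈ 1.6203e-5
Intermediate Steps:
u(q) = 4*q*(-97 + q) (u(q) = 2*((q - 97)*(q + q)) = 2*((-97 + q)*(2*q)) = 2*(2*q*(-97 + q)) = 4*q*(-97 + q))
1/(-56324 + u(-75 - 55)) = 1/(-56324 + 4*(-75 - 55)*(-97 + (-75 - 55))) = 1/(-56324 + 4*(-130)*(-97 - 130)) = 1/(-56324 + 4*(-130)*(-227)) = 1/(-56324 + 118040) = 1/61716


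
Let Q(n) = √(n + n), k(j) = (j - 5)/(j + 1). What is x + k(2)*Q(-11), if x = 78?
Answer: 78 - I*√22 ≈ 78.0 - 4.6904*I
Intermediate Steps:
k(j) = (-5 + j)/(1 + j)
Q(n) = √2*√n (Q(n) = √(2*n) = √2*√n)
x + k(2)*Q(-11) = 78 + ((-5 + 2)/(1 + 2))*(√2*√(-11)) = 78 + (-3/3)*(√2*(I*√11)) = 78 + ((⅓)*(-3))*(I*√22) = 78 - I*√22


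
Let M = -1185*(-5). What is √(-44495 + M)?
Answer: I*√38570 ≈ 196.39*I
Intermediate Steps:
M = 5925 (M = -395*(-15) = 5925)
√(-44495 + M) = √(-44495 + 5925) = √(-38570) = I*√38570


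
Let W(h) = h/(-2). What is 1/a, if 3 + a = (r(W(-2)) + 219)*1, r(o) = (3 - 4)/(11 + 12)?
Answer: 23/4967 ≈ 0.0046306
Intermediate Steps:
W(h) = -h/2 (W(h) = h*(-½) = -h/2)
r(o) = -1/23
a = 4967/23 (a = -3 + (-1/23 + 219)*1 = -3 + (5036/23)*1 = -3 + 5036/23 = 4967/23 ≈ 215.96)
1/a = 1/(4967/23) = 23/4967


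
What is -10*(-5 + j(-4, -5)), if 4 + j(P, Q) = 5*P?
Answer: 290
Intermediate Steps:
j(P, Q) = -4 + 5*P
-10*(-5 + j(-4, -5)) = -10*(-5 + (-4 + 5*(-4))) = -10*(-5 + (-4 - 20)) = -10*(-5 - 24) = -10*(-29) = 290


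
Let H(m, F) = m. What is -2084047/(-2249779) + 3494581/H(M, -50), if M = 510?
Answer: 1123299687367/163912470 ≈ 6853.0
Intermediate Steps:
-2084047/(-2249779) + 3494581/H(M, -50) = -2084047/(-2249779) + 3494581/510 = -2084047*(-1/2249779) + 3494581*(1/510) = 297721/321397 + 3494581/510 = 1123299687367/163912470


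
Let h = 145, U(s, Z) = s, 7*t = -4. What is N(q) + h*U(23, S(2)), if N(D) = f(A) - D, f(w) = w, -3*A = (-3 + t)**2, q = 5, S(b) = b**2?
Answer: 488885/147 ≈ 3325.8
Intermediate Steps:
t = -4/7 (t = (1/7)*(-4) = -4/7 ≈ -0.57143)
A = -625/147 (A = -(-3 - 4/7)**2/3 = -(-25/7)**2/3 = -1/3*625/49 = -625/147 ≈ -4.2517)
N(D) = -625/147 - D
N(q) + h*U(23, S(2)) = (-625/147 - 1*5) + 145*23 = (-625/147 - 5) + 3335 = -1360/147 + 3335 = 488885/147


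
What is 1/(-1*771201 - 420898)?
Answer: -1/1192099 ≈ -8.3886e-7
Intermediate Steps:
1/(-1*771201 - 420898) = 1/(-771201 - 420898) = 1/(-1192099) = -1/1192099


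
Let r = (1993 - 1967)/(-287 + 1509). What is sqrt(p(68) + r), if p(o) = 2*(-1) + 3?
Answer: 4*sqrt(141)/47 ≈ 1.0106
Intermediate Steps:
p(o) = 1 (p(o) = -2 + 3 = 1)
r = 1/47 (r = 26/1222 = 26*(1/1222) = 1/47 ≈ 0.021277)
sqrt(p(68) + r) = sqrt(1 + 1/47) = sqrt(48/47) = 4*sqrt(141)/47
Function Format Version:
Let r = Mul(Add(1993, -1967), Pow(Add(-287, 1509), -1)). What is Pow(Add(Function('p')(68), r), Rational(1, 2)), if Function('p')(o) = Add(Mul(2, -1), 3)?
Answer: Mul(Rational(4, 47), Pow(141, Rational(1, 2))) ≈ 1.0106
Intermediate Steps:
Function('p')(o) = 1 (Function('p')(o) = Add(-2, 3) = 1)
r = Rational(1, 47) (r = Mul(26, Pow(1222, -1)) = Mul(26, Rational(1, 1222)) = Rational(1, 47) ≈ 0.021277)
Pow(Add(Function('p')(68), r), Rational(1, 2)) = Pow(Add(1, Rational(1, 47)), Rational(1, 2)) = Pow(Rational(48, 47), Rational(1, 2)) = Mul(Rational(4, 47), Pow(141, Rational(1, 2)))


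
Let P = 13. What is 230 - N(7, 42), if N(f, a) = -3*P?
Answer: 269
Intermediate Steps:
N(f, a) = -39 (N(f, a) = -3*13 = -39)
230 - N(7, 42) = 230 - 1*(-39) = 230 + 39 = 269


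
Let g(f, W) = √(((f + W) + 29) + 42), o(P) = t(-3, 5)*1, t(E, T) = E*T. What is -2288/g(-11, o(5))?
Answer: -2288*√5/15 ≈ -341.07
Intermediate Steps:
o(P) = -15 (o(P) = -3*5*1 = -15*1 = -15)
g(f, W) = √(71 + W + f) (g(f, W) = √(((W + f) + 29) + 42) = √((29 + W + f) + 42) = √(71 + W + f))
-2288/g(-11, o(5)) = -2288/√(71 - 15 - 11) = -2288*√5/15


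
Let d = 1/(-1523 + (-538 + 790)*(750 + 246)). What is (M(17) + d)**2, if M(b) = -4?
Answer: 995754515625/62234781961 ≈ 16.000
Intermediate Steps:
d = 1/249469 (d = 1/(-1523 + 252*996) = 1/(-1523 + 250992) = 1/249469 ≈ 4.0085e-6)
(M(17) + d)**2 = (-4 + 1/249469)**2 = (-997875/249469)**2 = 995754515625/62234781961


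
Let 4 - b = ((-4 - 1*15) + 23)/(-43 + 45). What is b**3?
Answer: 8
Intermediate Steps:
b = 2 (b = 4 - ((-4 - 1*15) + 23)/(-43 + 45) = 4 - ((-4 - 15) + 23)/2 = 4 - (-19 + 23)/2 = 4 - 4/2 = 4 - 1*2 = 4 - 2 = 2)
b**3 = 2**3 = 8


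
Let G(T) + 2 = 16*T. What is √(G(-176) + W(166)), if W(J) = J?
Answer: 2*I*√663 ≈ 51.498*I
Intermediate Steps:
G(T) = -2 + 16*T
√(G(-176) + W(166)) = √((-2 + 16*(-176)) + 166) = √((-2 - 2816) + 166) = √(-2818 + 166) = √(-2652) = 2*I*√663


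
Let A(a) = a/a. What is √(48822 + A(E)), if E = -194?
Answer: √48823 ≈ 220.96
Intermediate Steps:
A(a) = 1
√(48822 + A(E)) = √(48822 + 1) = √48823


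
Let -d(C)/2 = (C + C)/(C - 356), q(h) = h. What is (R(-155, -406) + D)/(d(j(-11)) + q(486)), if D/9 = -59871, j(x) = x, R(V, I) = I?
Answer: -28271845/25474 ≈ -1109.8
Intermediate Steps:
d(C) = -4*C/(-356 + C) (d(C) = -2*(C + C)/(C - 356) = -2*2*C/(-356 + C) = -4*C/(-356 + C))
D = -538839 (D = 9*(-59871) = -538839)
(R(-155, -406) + D)/(d(j(-11)) + q(486)) = (-406 - 538839)/(-4*(-11)/(-356 - 11) + 486) = -539245/(-4*(-11)/(-367) + 486) = -539245/(-4*(-11)*(-1/367) + 486) = -539245/(-44/367 + 486) = -539245/178318/367 = -539245*367/178318 = -28271845/25474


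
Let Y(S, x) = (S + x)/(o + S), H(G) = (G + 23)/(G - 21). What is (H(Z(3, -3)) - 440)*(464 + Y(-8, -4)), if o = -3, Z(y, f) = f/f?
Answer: -11285896/55 ≈ -2.0520e+5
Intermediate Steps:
Z(y, f) = 1
H(G) = (23 + G)/(-21 + G)
Y(S, x) = (S + x)/(-3 + S)
(H(Z(3, -3)) - 440)*(464 + Y(-8, -4)) = ((23 + 1)/(-21 + 1) - 440)*(464 + (-8 - 4)/(-3 - 8)) = (24/(-20) - 440)*(464 - 12/(-11)) = (-1/20*24 - 440)*(464 - 1/11*(-12)) = (-6/5 - 440)*(464 + 12/11) = -2206/5*5116/11 = -11285896/55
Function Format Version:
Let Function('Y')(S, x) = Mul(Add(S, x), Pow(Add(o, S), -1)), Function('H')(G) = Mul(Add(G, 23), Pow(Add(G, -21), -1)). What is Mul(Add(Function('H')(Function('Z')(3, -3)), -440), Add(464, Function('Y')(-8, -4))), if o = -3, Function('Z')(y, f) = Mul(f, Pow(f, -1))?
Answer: Rational(-11285896, 55) ≈ -2.0520e+5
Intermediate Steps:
Function('Z')(y, f) = 1
Function('H')(G) = Mul(Pow(Add(-21, G), -1), Add(23, G)) (Function('H')(G) = Mul(Add(23, G), Pow(Add(-21, G), -1)) = Mul(Pow(Add(-21, G), -1), Add(23, G)))
Function('Y')(S, x) = Mul(Pow(Add(-3, S), -1), Add(S, x)) (Function('Y')(S, x) = Mul(Add(S, x), Pow(Add(-3, S), -1)) = Mul(Pow(Add(-3, S), -1), Add(S, x)))
Mul(Add(Function('H')(Function('Z')(3, -3)), -440), Add(464, Function('Y')(-8, -4))) = Mul(Add(Mul(Pow(Add(-21, 1), -1), Add(23, 1)), -440), Add(464, Mul(Pow(Add(-3, -8), -1), Add(-8, -4)))) = Mul(Add(Mul(Pow(-20, -1), 24), -440), Add(464, Mul(Pow(-11, -1), -12))) = Mul(Add(Mul(Rational(-1, 20), 24), -440), Add(464, Mul(Rational(-1, 11), -12))) = Mul(Add(Rational(-6, 5), -440), Add(464, Rational(12, 11))) = Mul(Rational(-2206, 5), Rational(5116, 11)) = Rational(-11285896, 55)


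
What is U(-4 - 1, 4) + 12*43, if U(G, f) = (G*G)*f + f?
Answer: 620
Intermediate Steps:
U(G, f) = f + f*G² (U(G, f) = G²*f + f = f*G² + f = f + f*G²)
U(-4 - 1, 4) + 12*43 = 4*(1 + (-4 - 1)²) + 12*43 = 4*(1 + (-5)²) + 516 = 4*(1 + 25) + 516 = 4*26 + 516 = 104 + 516 = 620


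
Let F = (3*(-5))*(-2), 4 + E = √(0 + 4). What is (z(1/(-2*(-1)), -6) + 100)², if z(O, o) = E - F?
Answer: 4624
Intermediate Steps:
E = -2 (E = -4 + √(0 + 4) = -4 + √4 = -4 + 2 = -2)
F = 30 (F = -15*(-2) = 30)
z(O, o) = -32 (z(O, o) = -2 - 1*30 = -2 - 30 = -32)
(z(1/(-2*(-1)), -6) + 100)² = (-32 + 100)² = 68² = 4624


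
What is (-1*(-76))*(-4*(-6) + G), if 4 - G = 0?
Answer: 2128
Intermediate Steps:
G = 4 (G = 4 - 1*0 = 4 + 0 = 4)
(-1*(-76))*(-4*(-6) + G) = (-1*(-76))*(-4*(-6) + 4) = 76*(24 + 4) = 76*28 = 2128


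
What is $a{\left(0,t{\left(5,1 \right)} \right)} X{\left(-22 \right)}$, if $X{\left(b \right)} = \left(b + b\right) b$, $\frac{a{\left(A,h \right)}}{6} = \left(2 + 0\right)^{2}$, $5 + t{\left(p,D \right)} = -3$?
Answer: $23232$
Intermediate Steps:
$t{\left(p,D \right)} = -8$ ($t{\left(p,D \right)} = -5 - 3 = -8$)
$a{\left(A,h \right)} = 24$ ($a{\left(A,h \right)} = 6 \left(2 + 0\right)^{2} = 6 \cdot 2^{2} = 6 \cdot 4 = 24$)
$X{\left(b \right)} = 2 b^{2}$ ($X{\left(b \right)} = 2 b b = 2 b^{2}$)
$a{\left(0,t{\left(5,1 \right)} \right)} X{\left(-22 \right)} = 24 \cdot 2 \left(-22\right)^{2} = 24 \cdot 2 \cdot 484 = 24 \cdot 968 = 23232$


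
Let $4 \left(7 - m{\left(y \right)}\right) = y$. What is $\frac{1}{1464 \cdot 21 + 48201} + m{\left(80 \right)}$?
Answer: $- \frac{1026284}{78945} \approx -13.0$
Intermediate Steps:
$m{\left(y \right)} = 7 - \frac{y}{4}$
$\frac{1}{1464 \cdot 21 + 48201} + m{\left(80 \right)} = \frac{1}{1464 \cdot 21 + 48201} + \left(7 - 20\right) = \frac{1}{30744 + 48201} + \left(7 - 20\right) = \frac{1}{78945} - 13 = - \frac{1026284}{78945}$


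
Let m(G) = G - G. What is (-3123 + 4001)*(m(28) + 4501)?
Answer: 3951878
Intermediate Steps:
m(G) = 0
(-3123 + 4001)*(m(28) + 4501) = (-3123 + 4001)*(0 + 4501) = 878*4501 = 3951878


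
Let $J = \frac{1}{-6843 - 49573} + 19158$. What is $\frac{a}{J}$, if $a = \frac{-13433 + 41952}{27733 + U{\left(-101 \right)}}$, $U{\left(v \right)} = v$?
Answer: $\frac{100557994}{1866572214529} \approx 5.3873 \cdot 10^{-5}$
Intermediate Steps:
$J = \frac{1080817727}{56416}$ ($J = \frac{1}{-56416} + 19158 = - \frac{1}{56416} + 19158 = \frac{1080817727}{56416} \approx 19158.0$)
$a = \frac{28519}{27632}$ ($a = \frac{-13433 + 41952}{27733 - 101} = \frac{28519}{27632} \approx 1.0321$)
$\frac{a}{J} = \frac{28519}{27632 \cdot \frac{1080817727}{56416}} = \frac{28519}{27632} \cdot \frac{56416}{1080817727} = \frac{100557994}{1866572214529}$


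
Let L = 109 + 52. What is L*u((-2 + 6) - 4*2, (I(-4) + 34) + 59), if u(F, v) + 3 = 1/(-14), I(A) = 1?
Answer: -989/2 ≈ -494.50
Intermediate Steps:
L = 161
u(F, v) = -43/14 (u(F, v) = -3 + 1/(-14) = -3 - 1/14 = -43/14)
L*u((-2 + 6) - 4*2, (I(-4) + 34) + 59) = 161*(-43/14) = -989/2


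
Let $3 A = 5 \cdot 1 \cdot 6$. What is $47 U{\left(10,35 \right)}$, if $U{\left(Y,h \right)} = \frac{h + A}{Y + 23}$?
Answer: $\frac{705}{11} \approx 64.091$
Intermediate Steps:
$A = 10$ ($A = \frac{5 \cdot 1 \cdot 6}{3} = \frac{5 \cdot 6}{3} = \frac{1}{3} \cdot 30 = 10$)
$U{\left(Y,h \right)} = \frac{10 + h}{23 + Y}$ ($U{\left(Y,h \right)} = \frac{h + 10}{Y + 23} = \frac{10 + h}{23 + Y}$)
$47 U{\left(10,35 \right)} = 47 \frac{10 + 35}{23 + 10} = 47 \cdot \frac{1}{33} \cdot 45 = 47 \cdot \frac{15}{11} = \frac{705}{11}$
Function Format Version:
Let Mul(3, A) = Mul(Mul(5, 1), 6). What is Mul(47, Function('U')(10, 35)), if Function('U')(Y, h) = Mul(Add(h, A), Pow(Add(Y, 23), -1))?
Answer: Rational(705, 11) ≈ 64.091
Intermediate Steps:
A = 10 (A = Mul(Rational(1, 3), Mul(Mul(5, 1), 6)) = Mul(Rational(1, 3), Mul(5, 6)) = Mul(Rational(1, 3), 30) = 10)
Function('U')(Y, h) = Mul(Pow(Add(23, Y), -1), Add(10, h)) (Function('U')(Y, h) = Mul(Add(h, 10), Pow(Add(Y, 23), -1)) = Mul(Add(10, h), Pow(Add(23, Y), -1)) = Mul(Pow(Add(23, Y), -1), Add(10, h)))
Mul(47, Function('U')(10, 35)) = Mul(47, Mul(Pow(Add(23, 10), -1), Add(10, 35))) = Mul(47, Mul(Pow(33, -1), 45)) = Mul(47, Mul(Rational(1, 33), 45)) = Mul(47, Rational(15, 11)) = Rational(705, 11)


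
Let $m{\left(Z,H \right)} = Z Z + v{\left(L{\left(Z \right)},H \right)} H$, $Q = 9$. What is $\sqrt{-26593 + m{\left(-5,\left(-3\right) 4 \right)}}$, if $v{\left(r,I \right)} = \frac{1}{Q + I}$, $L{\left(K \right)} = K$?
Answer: $2 i \sqrt{6641} \approx 162.98 i$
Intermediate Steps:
$v{\left(r,I \right)} = \frac{1}{9 + I}$
$m{\left(Z,H \right)} = Z^{2} + \frac{H}{9 + H}$ ($m{\left(Z,H \right)} = Z Z + \frac{H}{9 + H} = Z^{2} + \frac{H}{9 + H}$)
$\sqrt{-26593 + m{\left(-5,\left(-3\right) 4 \right)}} = \sqrt{-26593 + \frac{\left(-3\right) 4 + \left(-5\right)^{2} \left(9 - 12\right)}{9 - 12}} = \sqrt{-26593 + \frac{-12 + 25 \left(9 - 12\right)}{9 - 12}} = \sqrt{-26593 + \frac{-12 + 25 \left(-3\right)}{-3}} = \sqrt{-26593 - \frac{-12 - 75}{3}} = \sqrt{-26593 - -29} = \sqrt{-26593 + 29} = \sqrt{-26564} = 2 i \sqrt{6641}$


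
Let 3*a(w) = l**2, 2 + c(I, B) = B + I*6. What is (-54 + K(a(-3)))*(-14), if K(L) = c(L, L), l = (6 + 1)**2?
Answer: -232946/3 ≈ -77649.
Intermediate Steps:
l = 49 (l = 7**2 = 49)
c(I, B) = -2 + B + 6*I (c(I, B) = -2 + (B + I*6) = -2 + (B + 6*I) = -2 + B + 6*I)
a(w) = 2401/3 (a(w) = (1/3)*49**2 = (1/3)*2401 = 2401/3)
K(L) = -2 + 7*L (K(L) = -2 + L + 6*L = -2 + 7*L)
(-54 + K(a(-3)))*(-14) = (-54 + (-2 + 7*(2401/3)))*(-14) = (-54 + (-2 + 16807/3))*(-14) = (-54 + 16801/3)*(-14) = (16639/3)*(-14) = -232946/3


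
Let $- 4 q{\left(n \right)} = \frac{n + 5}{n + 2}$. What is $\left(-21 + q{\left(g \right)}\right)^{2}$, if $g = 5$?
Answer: $\frac{89401}{196} \approx 456.13$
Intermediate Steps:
$q{\left(n \right)} = - \frac{5 + n}{4 \left(2 + n\right)}$ ($q{\left(n \right)} = - \frac{\left(n + 5\right) \frac{1}{n + 2}}{4} = - \frac{\left(5 + n\right) \frac{1}{2 + n}}{4} = - \frac{\frac{1}{2 + n} \left(5 + n\right)}{4} = - \frac{5 + n}{4 \left(2 + n\right)}$)
$\left(-21 + q{\left(g \right)}\right)^{2} = \left(-21 + \frac{-5 - 5}{4 \left(2 + 5\right)}\right)^{2} = \left(-21 + \frac{-5 - 5}{4 \cdot 7}\right)^{2} = \left(-21 + \frac{1}{4} \cdot \frac{1}{7} \left(-10\right)\right)^{2} = \left(-21 - \frac{5}{14}\right)^{2} = \left(- \frac{299}{14}\right)^{2} = \frac{89401}{196}$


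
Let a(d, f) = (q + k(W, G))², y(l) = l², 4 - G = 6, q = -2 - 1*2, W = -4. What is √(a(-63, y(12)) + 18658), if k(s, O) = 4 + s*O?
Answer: √18722 ≈ 136.83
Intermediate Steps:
q = -4 (q = -2 - 2 = -4)
G = -2 (G = 4 - 1*6 = 4 - 6 = -2)
k(s, O) = 4 + O*s
a(d, f) = 64 (a(d, f) = (-4 + (4 - 2*(-4)))² = (-4 + (4 + 8))² = (-4 + 12)² = 8² = 64)
√(a(-63, y(12)) + 18658) = √(64 + 18658) = √18722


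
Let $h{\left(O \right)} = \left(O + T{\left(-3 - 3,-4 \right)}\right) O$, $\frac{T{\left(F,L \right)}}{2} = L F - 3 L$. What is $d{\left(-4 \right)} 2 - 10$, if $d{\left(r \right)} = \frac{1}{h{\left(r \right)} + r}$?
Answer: $- \frac{1381}{138} \approx -10.007$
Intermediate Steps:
$T{\left(F,L \right)} = - 6 L + 2 F L$ ($T{\left(F,L \right)} = 2 \left(L F - 3 L\right) = 2 \left(F L - 3 L\right) = 2 \left(- 3 L + F L\right) = - 6 L + 2 F L$)
$h{\left(O \right)} = O \left(72 + O\right)$ ($h{\left(O \right)} = \left(O + 2 \left(-4\right) \left(-3 - 6\right)\right) O = \left(O + 2 \left(-4\right) \left(-9\right)\right) O = \left(O + 72\right) O = \left(72 + O\right) O = O \left(72 + O\right)$)
$d{\left(r \right)} = \frac{1}{r + r \left(72 + r\right)}$ ($d{\left(r \right)} = \frac{1}{r \left(72 + r\right) + r} = \frac{1}{r + r \left(72 + r\right)}$)
$d{\left(-4 \right)} 2 - 10 = \frac{1}{\left(-4\right) \left(73 - 4\right)} 2 - 10 = - \frac{1}{4 \cdot 69} \cdot 2 - 10 = \left(- \frac{1}{4}\right) \frac{1}{69} \cdot 2 - 10 = \left(- \frac{1}{276}\right) 2 - 10 = - \frac{1}{138} - 10 = - \frac{1381}{138}$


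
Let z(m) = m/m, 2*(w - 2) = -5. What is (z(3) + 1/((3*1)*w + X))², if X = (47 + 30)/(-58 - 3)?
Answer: 46225/113569 ≈ 0.40702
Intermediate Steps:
w = -½ (w = 2 + (½)*(-5) = 2 - 5/2 = -½ ≈ -0.50000)
z(m) = 1
X = -77/61 (X = 77/(-61) = 77*(-1/61) = -77/61 ≈ -1.2623)
(z(3) + 1/((3*1)*w + X))² = (1 + 1/((3*1)*(-½) - 77/61))² = (1 + 1/(3*(-½) - 77/61))² = (1 + 1/(-3/2 - 77/61))² = (1 + 1/(-337/122))² = (1 - 122/337)² = (215/337)² = 46225/113569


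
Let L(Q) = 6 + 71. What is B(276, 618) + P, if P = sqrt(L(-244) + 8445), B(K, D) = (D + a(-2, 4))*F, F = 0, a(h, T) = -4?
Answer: sqrt(8522) ≈ 92.315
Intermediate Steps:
L(Q) = 77
B(K, D) = 0 (B(K, D) = (D - 4)*0 = (-4 + D)*0 = 0)
P = sqrt(8522) (P = sqrt(77 + 8445) = sqrt(8522) ≈ 92.315)
B(276, 618) + P = 0 + sqrt(8522) = sqrt(8522)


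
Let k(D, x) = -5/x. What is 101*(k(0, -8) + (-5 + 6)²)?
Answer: 1313/8 ≈ 164.13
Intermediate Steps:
101*(k(0, -8) + (-5 + 6)²) = 101*(-5/(-8) + (-5 + 6)²) = 101*(-5*(-⅛) + 1²) = 101*(5/8 + 1) = 101*(13/8) = 1313/8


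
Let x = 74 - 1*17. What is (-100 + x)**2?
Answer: 1849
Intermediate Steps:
x = 57 (x = 74 - 17 = 57)
(-100 + x)**2 = (-100 + 57)**2 = (-43)**2 = 1849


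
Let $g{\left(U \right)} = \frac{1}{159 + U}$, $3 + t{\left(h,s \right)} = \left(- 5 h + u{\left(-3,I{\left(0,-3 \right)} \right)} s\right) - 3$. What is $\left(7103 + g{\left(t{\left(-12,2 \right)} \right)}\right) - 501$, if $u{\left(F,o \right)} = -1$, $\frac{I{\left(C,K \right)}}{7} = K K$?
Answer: $\frac{1393023}{211} \approx 6602.0$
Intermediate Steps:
$I{\left(C,K \right)} = 7 K^{2}$ ($I{\left(C,K \right)} = 7 K K = 7 K^{2}$)
$t{\left(h,s \right)} = -6 - s - 5 h$ ($t{\left(h,s \right)} = -3 - \left(3 + s + 5 h\right) = -6 - s - 5 h$)
$\left(7103 + g{\left(t{\left(-12,2 \right)} \right)}\right) - 501 = \left(7103 + \frac{1}{159 - -52}\right) - 501 = \left(7103 + \frac{1}{159 + 52}\right) - 501 = \left(7103 + \frac{1}{211}\right) - 501 = \frac{1498734}{211} - 501 = \frac{1393023}{211}$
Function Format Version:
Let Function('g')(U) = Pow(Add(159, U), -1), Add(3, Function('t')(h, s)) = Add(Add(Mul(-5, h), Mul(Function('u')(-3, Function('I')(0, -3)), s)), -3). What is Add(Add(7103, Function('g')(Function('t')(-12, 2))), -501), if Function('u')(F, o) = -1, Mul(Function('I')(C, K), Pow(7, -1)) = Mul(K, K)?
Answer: Rational(1393023, 211) ≈ 6602.0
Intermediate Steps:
Function('I')(C, K) = Mul(7, Pow(K, 2)) (Function('I')(C, K) = Mul(7, Mul(K, K)) = Mul(7, Pow(K, 2)))
Function('t')(h, s) = Add(-6, Mul(-1, s), Mul(-5, h)) (Function('t')(h, s) = Add(-3, Add(Add(Mul(-5, h), Mul(-1, s)), -3)) = Add(-3, Add(Add(Mul(-1, s), Mul(-5, h)), -3)) = Add(-3, Add(-3, Mul(-1, s), Mul(-5, h))) = Add(-6, Mul(-1, s), Mul(-5, h)))
Add(Add(7103, Function('g')(Function('t')(-12, 2))), -501) = Add(Add(7103, Pow(Add(159, Add(-6, Mul(-1, 2), Mul(-5, -12))), -1)), -501) = Add(Add(7103, Pow(Add(159, Add(-6, -2, 60)), -1)), -501) = Add(Add(7103, Pow(Add(159, 52), -1)), -501) = Add(Add(7103, Pow(211, -1)), -501) = Add(Add(7103, Rational(1, 211)), -501) = Add(Rational(1498734, 211), -501) = Rational(1393023, 211)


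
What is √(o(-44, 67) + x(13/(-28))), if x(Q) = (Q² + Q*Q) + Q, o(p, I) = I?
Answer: √52502/28 ≈ 8.1833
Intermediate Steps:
x(Q) = Q + 2*Q² (x(Q) = (Q² + Q²) + Q = 2*Q² + Q = Q + 2*Q²)
√(o(-44, 67) + x(13/(-28))) = √(67 + (13/(-28))*(1 + 2*(13/(-28)))) = √(67 + (13*(-1/28))*(1 + 2*(13*(-1/28)))) = √(67 - 13*(1 + 2*(-13/28))/28) = √(67 - 13*(1 - 13/14)/28) = √(67 - 13/28*1/14) = √(67 - 13/392) = √(26251/392) = √52502/28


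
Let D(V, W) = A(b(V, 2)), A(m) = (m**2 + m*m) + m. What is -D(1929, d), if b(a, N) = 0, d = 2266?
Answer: 0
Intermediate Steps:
A(m) = m + 2*m**2 (A(m) = (m**2 + m**2) + m = 2*m**2 + m = m + 2*m**2)
D(V, W) = 0 (D(V, W) = 0*(1 + 2*0) = 0*(1 + 0) = 0*1 = 0)
-D(1929, d) = -1*0 = 0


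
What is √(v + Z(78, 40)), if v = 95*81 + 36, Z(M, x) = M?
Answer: √7809 ≈ 88.369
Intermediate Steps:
v = 7731 (v = 7695 + 36 = 7731)
√(v + Z(78, 40)) = √(7731 + 78) = √7809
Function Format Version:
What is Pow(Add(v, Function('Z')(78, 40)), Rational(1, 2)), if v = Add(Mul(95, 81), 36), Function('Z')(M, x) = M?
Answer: Pow(7809, Rational(1, 2)) ≈ 88.369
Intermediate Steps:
v = 7731 (v = Add(7695, 36) = 7731)
Pow(Add(v, Function('Z')(78, 40)), Rational(1, 2)) = Pow(Add(7731, 78), Rational(1, 2)) = Pow(7809, Rational(1, 2))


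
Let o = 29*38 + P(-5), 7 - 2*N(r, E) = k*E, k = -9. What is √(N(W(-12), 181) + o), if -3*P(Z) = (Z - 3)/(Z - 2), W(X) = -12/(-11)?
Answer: 2*√211638/21 ≈ 43.813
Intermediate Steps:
W(X) = 12/11 (W(X) = -12*(-1/11) = 12/11)
P(Z) = -(-3 + Z)/(3*(-2 + Z)) (P(Z) = -(Z - 3)/(3*(Z - 2)) = -(-3 + Z)/(3*(-2 + Z)))
N(r, E) = 7/2 + 9*E/2 (N(r, E) = 7/2 - (-9)*E/2 = 7/2 + 9*E/2)
o = 23134/21 (o = 29*38 + (3 - 1*(-5))/(3*(-2 - 5)) = 1102 + (⅓)*(3 + 5)/(-7) = 1102 + (⅓)*(-⅐)*8 = 1102 - 8/21 = 23134/21 ≈ 1101.6)
√(N(W(-12), 181) + o) = √((7/2 + (9/2)*181) + 23134/21) = √((7/2 + 1629/2) + 23134/21) = √(818 + 23134/21) = √(40312/21) = 2*√211638/21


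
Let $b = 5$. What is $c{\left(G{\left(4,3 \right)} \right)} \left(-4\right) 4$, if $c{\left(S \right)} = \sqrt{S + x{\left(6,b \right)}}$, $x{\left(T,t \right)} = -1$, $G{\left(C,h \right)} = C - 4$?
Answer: $- 16 i \approx - 16.0 i$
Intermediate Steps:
$G{\left(C,h \right)} = -4 + C$
$c{\left(S \right)} = \sqrt{-1 + S}$ ($c{\left(S \right)} = \sqrt{S - 1} = \sqrt{-1 + S}$)
$c{\left(G{\left(4,3 \right)} \right)} \left(-4\right) 4 = \sqrt{-1 + \left(-4 + 4\right)} \left(-4\right) 4 = \sqrt{-1 + 0} \left(-4\right) 4 = \sqrt{-1} \left(-4\right) 4 = i \left(-4\right) 4 = - 4 i 4 = - 16 i$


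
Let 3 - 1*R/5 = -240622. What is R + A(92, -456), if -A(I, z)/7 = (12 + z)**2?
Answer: -176827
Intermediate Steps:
R = 1203125 (R = 15 - 5*(-240622) = 15 + 1203110 = 1203125)
A(I, z) = -7*(12 + z)**2
R + A(92, -456) = 1203125 - 7*(12 - 456)**2 = 1203125 - 7*(-444)**2 = 1203125 - 7*197136 = 1203125 - 1379952 = -176827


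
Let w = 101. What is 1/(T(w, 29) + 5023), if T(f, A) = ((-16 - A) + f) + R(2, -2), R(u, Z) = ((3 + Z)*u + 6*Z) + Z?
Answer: 1/5067 ≈ 0.00019736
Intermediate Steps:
R(u, Z) = 7*Z + u*(3 + Z) (R(u, Z) = (u*(3 + Z) + 6*Z) + Z = (6*Z + u*(3 + Z)) + Z = 7*Z + u*(3 + Z))
T(f, A) = -28 + f - A (T(f, A) = ((-16 - A) + f) + (3*2 + 7*(-2) - 2*2) = (-16 + f - A) + (6 - 14 - 4) = (-16 + f - A) - 12 = -28 + f - A)
1/(T(w, 29) + 5023) = 1/((-28 + 101 - 1*29) + 5023) = 1/((-28 + 101 - 29) + 5023) = 1/(44 + 5023) = 1/5067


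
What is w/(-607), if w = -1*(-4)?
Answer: -4/607 ≈ -0.0065898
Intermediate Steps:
w = 4
w/(-607) = 4/(-607) = -1/607*4 = -4/607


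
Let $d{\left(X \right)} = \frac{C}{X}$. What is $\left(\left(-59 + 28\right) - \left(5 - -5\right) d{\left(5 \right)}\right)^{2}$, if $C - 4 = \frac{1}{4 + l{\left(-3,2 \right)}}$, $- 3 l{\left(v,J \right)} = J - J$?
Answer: $\frac{6241}{4} \approx 1560.3$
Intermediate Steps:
$l{\left(v,J \right)} = 0$ ($l{\left(v,J \right)} = - \frac{J - J}{3} = \left(- \frac{1}{3}\right) 0 = 0$)
$C = \frac{17}{4}$ ($C = 4 + \frac{1}{4 + 0} = 4 + \frac{1}{4} = \frac{17}{4} \approx 4.25$)
$d{\left(X \right)} = \frac{17}{4 X}$
$\left(\left(-59 + 28\right) - \left(5 - -5\right) d{\left(5 \right)}\right)^{2} = \left(\left(-59 + 28\right) - \left(5 - -5\right) \frac{17}{4 \cdot 5}\right)^{2} = \left(-31 - \left(5 + 5\right) \frac{17}{4} \cdot \frac{1}{5}\right)^{2} = \left(-31 - 10 \cdot \frac{17}{20}\right)^{2} = \left(-31 - \frac{17}{2}\right)^{2} = \left(- \frac{79}{2}\right)^{2} = \frac{6241}{4}$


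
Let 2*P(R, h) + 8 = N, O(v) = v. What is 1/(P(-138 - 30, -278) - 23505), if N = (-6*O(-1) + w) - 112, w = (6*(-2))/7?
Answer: -7/164940 ≈ -4.2440e-5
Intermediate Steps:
w = -12/7 (w = -12*⅐ = -12/7 ≈ -1.7143)
N = -754/7 (N = (-6*(-1) - 12/7) - 112 = (6 - 12/7) - 112 = 30/7 - 112 = -754/7 ≈ -107.71)
P(R, h) = -405/7 (P(R, h) = -4 + (½)*(-754/7) = -4 - 377/7 = -405/7)
1/(P(-138 - 30, -278) - 23505) = 1/(-405/7 - 23505) = 1/(-164940/7) = -7/164940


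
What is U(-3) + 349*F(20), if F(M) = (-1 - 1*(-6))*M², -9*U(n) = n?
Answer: 2094001/3 ≈ 6.9800e+5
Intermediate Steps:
U(n) = -n/9
F(M) = 5*M² (F(M) = (-1 + 6)*M² = 5*M²)
U(-3) + 349*F(20) = -⅑*(-3) + 349*(5*20²) = ⅓ + 349*(5*400) = ⅓ + 349*2000 = ⅓ + 698000 = 2094001/3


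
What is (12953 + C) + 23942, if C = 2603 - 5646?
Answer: 33852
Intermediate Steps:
C = -3043
(12953 + C) + 23942 = (12953 - 3043) + 23942 = 9910 + 23942 = 33852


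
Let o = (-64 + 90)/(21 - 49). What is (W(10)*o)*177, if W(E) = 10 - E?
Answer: 0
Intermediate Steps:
o = -13/14 (o = 26/(-28) = 26*(-1/28) = -13/14 ≈ -0.92857)
(W(10)*o)*177 = ((10 - 1*10)*(-13/14))*177 = ((10 - 10)*(-13/14))*177 = (0*(-13/14))*177 = 0*177 = 0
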